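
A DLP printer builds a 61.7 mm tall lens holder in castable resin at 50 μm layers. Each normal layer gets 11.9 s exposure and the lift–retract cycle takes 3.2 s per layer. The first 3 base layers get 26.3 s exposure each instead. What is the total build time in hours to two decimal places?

Layers = ⌈61.7/0.05⌉ = 1234.
Base layers: 3 × (26.3 + 3.2) → 88.5 s.
Remaining layers: 1231 × (11.9 + 3.2) → 18588.1 s.
Total = 88.5 + 18588.1 = 18676.6 s = 5.19 hours.

5.19 hours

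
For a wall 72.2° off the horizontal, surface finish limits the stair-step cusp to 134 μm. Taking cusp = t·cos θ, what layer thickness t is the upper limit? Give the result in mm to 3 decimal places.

0.438 mm

cos(72.2°) = 0.3057; t_max = 0.134/0.3057 = 0.438 mm.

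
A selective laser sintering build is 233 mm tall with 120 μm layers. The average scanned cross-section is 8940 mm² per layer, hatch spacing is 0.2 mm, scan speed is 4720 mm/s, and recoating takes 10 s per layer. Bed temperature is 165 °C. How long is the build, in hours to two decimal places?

Layers = ⌈233/0.12⌉ = 1942.
Per-layer scan distance = 8940 / 0.2, so 44700 mm.
Laser time per layer: 44700 / 4720 → 9.4703 s.
Time per layer = 9.4703 + 10, so 19.4703 s.
Build time = 1942 × 19.4703 = 37811.3226 s = 10.50 hours.

10.50 hours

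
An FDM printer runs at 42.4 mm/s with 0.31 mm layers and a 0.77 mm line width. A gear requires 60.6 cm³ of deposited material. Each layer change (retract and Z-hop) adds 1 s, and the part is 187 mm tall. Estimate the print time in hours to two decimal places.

1.83 hours

Extrusion cross-section: 0.31 × 0.77 → 0.2387 mm².
Path length: 60600 mm³ / 0.2387 mm² → 253875.2 mm.
Extrusion time = 253875.2 / 42.4, so 5987.6 s.
Layers = ⌈187/0.31⌉ = 604.
Non-print overhead = 604 × 1, so 604 s.
Total = 5987.6 + 604 = 6591.6 s = 1.83 hours.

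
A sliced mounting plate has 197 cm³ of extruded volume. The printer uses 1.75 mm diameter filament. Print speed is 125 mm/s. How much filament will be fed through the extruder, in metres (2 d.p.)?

Filament cross-section = π × (1.75/2)² = 2.4053 mm².
Length = 197 cm³ / 2.4053 mm² = 197000 / 2.4053 = 81902.47 mm = 81.90 m.

81.90 m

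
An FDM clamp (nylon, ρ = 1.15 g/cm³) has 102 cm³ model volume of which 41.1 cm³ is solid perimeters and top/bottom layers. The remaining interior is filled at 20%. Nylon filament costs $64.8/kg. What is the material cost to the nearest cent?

Volume inside the shell = 102 − 41.1 = 60.9 cm³.
Infill deposited: 0.20 × 60.9 → 12.18 cm³.
Total printed volume: 41.1 + 12.18 → 53.28 cm³.
Mass: 53.28 × 1.15 → 61.272 g.
Cost = 61.272 g / 1000 × $64.8/kg = $3.97.

$3.97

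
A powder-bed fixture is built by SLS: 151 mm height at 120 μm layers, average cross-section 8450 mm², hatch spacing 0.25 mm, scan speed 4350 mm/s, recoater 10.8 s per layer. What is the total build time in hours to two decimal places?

6.49 hours

Number of layers: 151 / 0.12 → 1259 (rounded up).
Per-layer scan distance = 8450 / 0.25 = 33800 mm.
Laser time per layer = 33800 / 4350 = 7.7701 s.
Time per layer: 7.7701 + 10.8 → 18.5701 s.
1259 layers × 18.5701 s/layer = 23379.7559 s, i.e. 6.49 hours.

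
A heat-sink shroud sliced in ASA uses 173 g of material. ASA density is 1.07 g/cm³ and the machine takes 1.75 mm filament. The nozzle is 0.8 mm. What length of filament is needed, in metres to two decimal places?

67.22 m

Extruded volume: 173/1.07 = 161.6822 cm³ (161682.2 mm³).
Cross-section of 1.75 mm filament: π·(1.75/2)² = 2.4053 mm².
Length = 161682.2 / 2.4053 = 67219.14 mm = 67.22 m.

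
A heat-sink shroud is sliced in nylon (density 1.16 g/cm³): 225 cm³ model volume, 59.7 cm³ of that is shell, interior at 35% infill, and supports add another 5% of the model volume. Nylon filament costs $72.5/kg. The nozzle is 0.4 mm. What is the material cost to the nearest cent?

Infill region: 225 − 59.7 → 165.3 cm³.
Infill deposited = 0.35 × 165.3, so 57.855 cm³.
Support = 0.05 × 225, so 11.25 cm³.
Total printed volume = 59.7 + 57.855 + 11.25, so 128.805 cm³.
Mass: 128.805 × 1.16 → 149.4138 g.
At $72.5/kg: 149.4138/1000 × 72.5 = $10.83.

$10.83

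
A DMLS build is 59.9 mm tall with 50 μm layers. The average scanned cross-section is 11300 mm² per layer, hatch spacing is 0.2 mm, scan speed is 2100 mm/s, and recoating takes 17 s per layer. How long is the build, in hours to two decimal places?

Layer count = ceil(59.9 / 0.05) = 1198.
Hatch length per layer = 11300 / 0.2 = 56500 mm.
Laser time per layer = 56500 / 2100, so 26.9048 s.
Layer cycle = 26.9048 + 17 = 43.9048 s.
Total: 1198 × 43.9048 s = 52597.9504 s → 14.61 hours.

14.61 hours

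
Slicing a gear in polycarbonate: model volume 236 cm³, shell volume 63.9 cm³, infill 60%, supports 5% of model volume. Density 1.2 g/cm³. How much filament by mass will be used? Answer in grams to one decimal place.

Interior volume = 236 − 63.9 = 172.1 cm³.
Deposited infill = 0.60 × 172.1 = 103.26 cm³.
Support = 0.05 × 236 = 11.8 cm³.
Deposited volume = 63.9 + 103.26 + 11.8, so 178.96 cm³.
Mass: 178.96 × 1.2 → 214.752 g.

214.8 g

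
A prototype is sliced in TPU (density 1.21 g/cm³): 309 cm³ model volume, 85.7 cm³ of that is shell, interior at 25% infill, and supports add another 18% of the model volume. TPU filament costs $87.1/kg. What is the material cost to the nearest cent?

Volume inside the shell = 309 − 85.7, so 223.3 cm³.
Deposited infill: 0.25 × 223.3 → 55.825 cm³.
Support = 0.18 × 309, so 55.62 cm³.
Total extruded = 85.7 + 55.825 + 55.62 = 197.145 cm³.
Mass: 197.145 × 1.21 → 238.54545 g.
At $87.1/kg: 238.54545/1000 × 87.1 = $20.78.

$20.78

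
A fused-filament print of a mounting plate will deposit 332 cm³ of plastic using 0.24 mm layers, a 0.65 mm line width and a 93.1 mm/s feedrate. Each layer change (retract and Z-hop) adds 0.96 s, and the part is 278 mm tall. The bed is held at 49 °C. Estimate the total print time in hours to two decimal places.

6.66 hours

Extrusion cross-section = 0.24 × 0.65 = 0.156 mm².
Toolpath length = 332 cm³ / 0.156 mm² = 332000 / 0.156 = 2128205.1 mm.
Time extruding: 2128205.1 / 93.1 → 22859.3 s.
Layer count = ceil(278 / 0.24) = 1159.
Z-hop total = 1159 × 0.96 = 1112.64 s.
Altogether 22859.3 + 1112.64 = 23971.94 s, i.e. 6.66 hours.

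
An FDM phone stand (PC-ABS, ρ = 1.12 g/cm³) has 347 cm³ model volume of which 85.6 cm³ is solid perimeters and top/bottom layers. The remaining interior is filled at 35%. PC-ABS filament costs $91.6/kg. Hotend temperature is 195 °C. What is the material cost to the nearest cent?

$18.17

Volume inside the shell = 347 − 85.6 = 261.4 cm³.
Infill deposited: 0.35 × 261.4 → 91.49 cm³.
Total printed volume = 85.6 + 91.49, so 177.09 cm³.
Mass: 177.09 × 1.12 → 198.3408 g.
Cost = 198.3408 g / 1000 × $91.6/kg = $18.17.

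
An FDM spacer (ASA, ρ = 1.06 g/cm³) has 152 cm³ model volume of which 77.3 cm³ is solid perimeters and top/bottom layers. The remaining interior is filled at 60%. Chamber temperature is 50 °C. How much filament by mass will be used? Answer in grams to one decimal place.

129.4 g

Infill region: 152 − 77.3 → 74.7 cm³.
Infill volume: 0.60 × 74.7 → 44.82 cm³.
Deposited volume = 77.3 + 44.82 = 122.12 cm³.
Mass = 122.12 × 1.06, so 129.4472 g.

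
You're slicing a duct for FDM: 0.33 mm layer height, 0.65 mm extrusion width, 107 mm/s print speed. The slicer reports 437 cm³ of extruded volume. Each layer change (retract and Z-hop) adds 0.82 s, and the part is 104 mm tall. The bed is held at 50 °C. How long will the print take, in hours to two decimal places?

Line area = 0.33 × 0.65 = 0.2145 mm².
Total extruded path = 437000/0.2145 = 2037296 mm.
Print-move time = 2037296 / 107, so 19040.1 s.
Number of layers: 104 / 0.33 → 316 (rounded up).
Layer-change overhead = 316 × 0.82 = 259.12 s.
Total = 19040.1 + 259.12 = 19299.22 s = 5.36 hours.

5.36 hours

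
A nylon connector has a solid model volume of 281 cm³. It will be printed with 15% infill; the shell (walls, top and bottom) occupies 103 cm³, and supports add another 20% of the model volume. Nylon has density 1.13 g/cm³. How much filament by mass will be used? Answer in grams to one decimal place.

210.1 g

Interior volume = 281 − 103, so 178 cm³.
Infill deposited = 0.15 × 178, so 26.7 cm³.
Support = 0.20 × 281 = 56.2 cm³.
Deposited volume = 103 + 26.7 + 56.2, so 185.9 cm³.
Mass = 185.9 × 1.13 = 210.067 g.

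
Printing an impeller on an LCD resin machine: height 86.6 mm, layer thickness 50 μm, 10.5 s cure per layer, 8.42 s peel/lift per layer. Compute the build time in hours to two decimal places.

9.10 hours

Number of layers: 86.6 / 0.05 → 1732 (rounded up).
Each layer takes: 10.5 + 8.42 → 18.92 s.
Total = 1732 × 18.92 = 32769.44 s = 9.10 hours.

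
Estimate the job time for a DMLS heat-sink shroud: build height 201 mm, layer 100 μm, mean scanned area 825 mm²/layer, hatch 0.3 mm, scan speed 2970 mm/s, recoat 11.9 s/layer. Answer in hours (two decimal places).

7.16 hours

Layers = ⌈201/0.1⌉ = 2010.
Scan path per layer: 825 / 0.3 → 2750 mm.
Laser time per layer: 2750 / 2970 → 0.9259 s.
Per-layer time = 0.9259 + 11.9 = 12.8259 s.
Total: 2010 × 12.8259 s = 25780.059 s → 7.16 hours.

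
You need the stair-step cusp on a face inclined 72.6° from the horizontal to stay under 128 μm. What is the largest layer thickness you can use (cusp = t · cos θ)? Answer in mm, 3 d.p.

0.428 mm

Layer height = cusp / cos(72.6°) = 0.128 / 0.2990 = 0.428 mm.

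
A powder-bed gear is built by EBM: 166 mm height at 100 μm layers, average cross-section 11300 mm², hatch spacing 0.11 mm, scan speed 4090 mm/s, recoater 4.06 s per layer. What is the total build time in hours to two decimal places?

Layers = ⌈166/0.1⌉ = 1660.
Per-layer scan distance = 11300 / 0.11, so 102727.3 mm.
Beam time per layer = 102727.3 / 4090, so 25.1167 s.
Per-layer time: 25.1167 + 4.06 → 29.1767 s.
Build time = 1660 × 29.1767 = 48433.322 s = 13.45 hours.

13.45 hours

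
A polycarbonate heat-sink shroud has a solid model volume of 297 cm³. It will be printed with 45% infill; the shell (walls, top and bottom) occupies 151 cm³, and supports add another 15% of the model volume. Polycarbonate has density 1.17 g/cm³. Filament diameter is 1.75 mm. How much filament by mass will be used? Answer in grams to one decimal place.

Interior volume = 297 − 151, so 146 cm³.
Infill deposited = 0.45 × 146, so 65.7 cm³.
Support = 0.15 × 297, so 44.55 cm³.
Deposited volume = 151 + 65.7 + 44.55, so 261.25 cm³.
Mass: 261.25 × 1.17 → 305.6625 g.

305.7 g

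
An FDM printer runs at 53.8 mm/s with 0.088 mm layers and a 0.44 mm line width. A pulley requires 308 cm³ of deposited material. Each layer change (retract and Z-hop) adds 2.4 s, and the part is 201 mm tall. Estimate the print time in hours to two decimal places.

42.59 hours

Extrusion cross-section: 0.088 × 0.44 → 0.03872 mm².
Path length: 308000 mm³ / 0.03872 mm² → 7954545.5 mm.
Print-move time: 7954545.5 / 53.8 → 147854 s.
Layers = ⌈201/0.088⌉ = 2285.
Non-print overhead: 2285 × 2.4 → 5484 s.
Altogether 147854 + 5484 = 153338 s, i.e. 42.59 hours.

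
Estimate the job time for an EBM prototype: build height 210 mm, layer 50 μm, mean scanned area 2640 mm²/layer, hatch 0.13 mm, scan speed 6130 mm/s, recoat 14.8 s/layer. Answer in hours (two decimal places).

21.13 hours

Layers = ⌈210/0.05⌉ = 4200.
Scan path per layer = 2640 / 0.13, so 20307.7 mm.
Per-layer scan time: 20307.7 / 6130 → 3.3128 s.
Layer cycle: 3.3128 + 14.8 → 18.1128 s.
Total: 4200 × 18.1128 s = 76073.76 s → 21.13 hours.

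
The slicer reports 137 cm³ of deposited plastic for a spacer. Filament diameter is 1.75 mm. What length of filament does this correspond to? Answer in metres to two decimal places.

56.96 m

Cross-section of 1.75 mm filament: π·(1.75/2)² = 2.4053 mm².
L = 137000 mm³ / 2.4053 mm² = 56957.55 mm, i.e. 56.96 m.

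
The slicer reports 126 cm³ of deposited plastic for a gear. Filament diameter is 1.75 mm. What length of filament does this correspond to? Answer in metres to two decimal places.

52.38 m

A = π r² = π × 0.875² = 2.4053 mm².
L = 126000 mm³ / 2.4053 mm² = 52384.32 mm, i.e. 52.38 m.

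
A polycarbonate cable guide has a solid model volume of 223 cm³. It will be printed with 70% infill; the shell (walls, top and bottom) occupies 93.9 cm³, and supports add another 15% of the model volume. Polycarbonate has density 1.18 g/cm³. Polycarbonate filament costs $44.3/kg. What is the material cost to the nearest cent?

Volume inside the shell = 223 − 93.9 = 129.1 cm³.
Deposited infill = 0.70 × 129.1 = 90.37 cm³.
Support = 0.15 × 223, so 33.45 cm³.
Deposited volume = 93.9 + 90.37 + 33.45, so 217.72 cm³.
Mass = 217.72 × 1.18 = 256.9096 g.
At $44.3/kg: 256.9096/1000 × 44.3 = $11.38.

$11.38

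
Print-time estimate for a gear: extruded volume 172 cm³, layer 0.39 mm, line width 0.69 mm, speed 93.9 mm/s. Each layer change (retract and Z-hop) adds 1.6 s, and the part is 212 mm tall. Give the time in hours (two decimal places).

2.13 hours

Line area: 0.39 × 0.69 → 0.2691 mm².
Path length: 172000 mm³ / 0.2691 mm² → 639167.6 mm.
Time extruding: 639167.6 / 93.9 → 6806.9 s.
Layer count = ceil(212 / 0.39) = 544.
Layer-change overhead: 544 × 1.6 → 870.4 s.
Altogether 6806.9 + 870.4 = 7677.3 s, i.e. 2.13 hours.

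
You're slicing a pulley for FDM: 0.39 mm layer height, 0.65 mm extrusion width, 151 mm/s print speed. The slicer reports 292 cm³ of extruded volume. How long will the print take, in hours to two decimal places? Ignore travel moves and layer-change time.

2.12 hours

Extrusion cross-section: 0.39 × 0.65 → 0.2535 mm².
Toolpath length = 292 cm³ / 0.2535 mm² = 292000 / 0.2535 = 1151873.8 mm.
Time extruding = 1151873.8 / 151 = 7628.3 s.
That's 7628.3 s → 2.12 hours.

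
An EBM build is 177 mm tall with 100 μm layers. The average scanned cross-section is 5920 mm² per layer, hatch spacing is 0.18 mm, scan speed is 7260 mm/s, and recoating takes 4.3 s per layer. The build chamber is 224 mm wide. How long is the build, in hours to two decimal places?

4.34 hours

Layer count = ceil(177 / 0.1) = 1770.
Per-layer scan distance = 5920 / 0.18 = 32888.9 mm.
Scan time per layer = 32888.9 / 7260, so 4.5302 s.
Per-layer time = 4.5302 + 4.3, so 8.8302 s.
1770 layers × 8.8302 s/layer = 15629.454 s, i.e. 4.34 hours.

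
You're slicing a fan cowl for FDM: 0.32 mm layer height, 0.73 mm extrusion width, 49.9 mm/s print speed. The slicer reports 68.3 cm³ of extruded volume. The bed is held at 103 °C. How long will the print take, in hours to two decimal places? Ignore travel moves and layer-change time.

Line area = 0.32 × 0.73 = 0.2336 mm².
Total extruded path = 68300/0.2336 = 292380.1 mm.
Time extruding: 292380.1 / 49.9 → 5859.3 s.
In the requested units: 5859.3 s = 1.63 hours.

1.63 hours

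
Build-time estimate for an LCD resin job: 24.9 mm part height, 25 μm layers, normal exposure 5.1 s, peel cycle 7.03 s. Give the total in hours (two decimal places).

3.36 hours

Number of layers: 24.9 / 0.025 → 996 (rounded up).
Cycle time = 5.1 + 7.03 = 12.13 s.
Build time: 996 × 12.13 s = 12081.48 s, i.e. 3.36 hours.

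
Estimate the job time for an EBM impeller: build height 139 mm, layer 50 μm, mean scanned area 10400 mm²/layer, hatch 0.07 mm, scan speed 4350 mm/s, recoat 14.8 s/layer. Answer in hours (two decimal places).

Number of layers: 139 / 0.05 → 2780 (rounded up).
Per-layer scan distance = 10400 / 0.07 = 148571.4 mm.
Per-layer scan time: 148571.4 / 4350 → 34.1543 s.
Time per layer = 34.1543 + 14.8 = 48.9543 s.
Build time = 2780 × 48.9543 = 136092.954 s = 37.80 hours.

37.80 hours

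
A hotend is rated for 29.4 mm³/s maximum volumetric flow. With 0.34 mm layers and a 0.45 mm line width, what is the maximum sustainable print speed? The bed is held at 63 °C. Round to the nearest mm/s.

192 mm/s

A = 0.34 × 0.45 = 0.153 mm².
v_max = Q/A = 29.4/0.153 = 192.16 mm/s → 192 mm/s.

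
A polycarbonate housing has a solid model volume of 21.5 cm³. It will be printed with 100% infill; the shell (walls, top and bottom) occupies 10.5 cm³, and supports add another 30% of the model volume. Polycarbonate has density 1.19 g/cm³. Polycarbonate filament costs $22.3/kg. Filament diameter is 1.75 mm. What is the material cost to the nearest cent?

Volume inside the shell: 21.5 − 10.5 → 11 cm³.
Infill deposited: 1.00 × 11 → 11 cm³.
Support = 0.30 × 21.5 = 6.45 cm³.
Total printed volume: 10.5 + 11 + 6.45 → 27.95 cm³.
Mass = 27.95 × 1.19 = 33.2605 g.
Cost = 33.2605 g / 1000 × $22.3/kg = $0.74.

$0.74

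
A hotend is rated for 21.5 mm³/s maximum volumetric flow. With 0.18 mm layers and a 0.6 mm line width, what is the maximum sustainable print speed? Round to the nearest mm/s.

Extrusion cross-section = 0.18 × 0.6, so 0.108 mm².
Max speed = 21.5 / 0.108 = 199.07 ≈ 199 mm/s.

199 mm/s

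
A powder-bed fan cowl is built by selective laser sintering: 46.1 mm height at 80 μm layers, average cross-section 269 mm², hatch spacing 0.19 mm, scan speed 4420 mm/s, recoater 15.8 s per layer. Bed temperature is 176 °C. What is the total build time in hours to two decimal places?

2.58 hours

Layer count = ceil(46.1 / 0.08) = 577.
Per-layer scan distance = 269 / 0.19 = 1415.8 mm.
Scan time per layer: 1415.8 / 4420 → 0.3203 s.
Time per layer = 0.3203 + 15.8 = 16.1203 s.
Build time = 577 × 16.1203 = 9301.4131 s = 2.58 hours.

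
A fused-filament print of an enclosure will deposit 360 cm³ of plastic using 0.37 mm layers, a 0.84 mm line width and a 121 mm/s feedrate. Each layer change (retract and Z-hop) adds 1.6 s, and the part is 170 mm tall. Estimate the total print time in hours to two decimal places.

2.86 hours

Bead cross-section = 0.37 × 0.84 = 0.3108 mm².
Toolpath length = 360 cm³ / 0.3108 mm² = 360000 / 0.3108 = 1158301.2 mm.
Extrusion time = 1158301.2 / 121, so 9572.7 s.
Layers = ⌈170/0.37⌉ = 460.
Layer-change overhead: 460 × 1.6 → 736 s.
Total = 9572.7 + 736 = 10308.7 s = 2.86 hours.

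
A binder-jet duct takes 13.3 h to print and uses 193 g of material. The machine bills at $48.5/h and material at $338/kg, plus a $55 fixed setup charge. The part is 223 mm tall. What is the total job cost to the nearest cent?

Time charge = 48.5 × 13.3, so $645.05.
Material charge = 338 × 193/1000 = $65.234.
Total = 645.05 + 65.234 + 55 = 765.284 ≈ $765.28.

$765.28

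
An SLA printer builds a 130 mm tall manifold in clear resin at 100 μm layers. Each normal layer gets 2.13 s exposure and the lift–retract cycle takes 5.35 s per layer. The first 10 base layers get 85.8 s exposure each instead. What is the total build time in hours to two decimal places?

Number of layers: 130 / 0.1 → 1300 (rounded up).
Base layers = 10 × (85.8 + 5.35), so 911.5 s.
Regular layers = 1290 × (2.13 + 5.35) = 9649.2 s.
Total = 911.5 + 9649.2 = 10560.7 s = 2.93 hours.

2.93 hours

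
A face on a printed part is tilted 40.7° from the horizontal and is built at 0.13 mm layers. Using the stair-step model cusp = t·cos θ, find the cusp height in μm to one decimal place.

98.6 μm

cos(40.7°) = 0.7581, so cusp = 0.13 × 0.7581 = 0.098553 mm → 98.6 μm.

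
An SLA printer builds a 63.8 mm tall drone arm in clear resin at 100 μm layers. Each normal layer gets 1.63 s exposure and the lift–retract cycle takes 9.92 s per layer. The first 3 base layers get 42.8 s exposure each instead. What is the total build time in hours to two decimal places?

Number of layers: 63.8 / 0.1 → 638 (rounded up).
Burn-in layers: 3 × (42.8 + 9.92) → 158.16 s.
Regular layers = 635 × (1.63 + 9.92), so 7334.25 s.
Sum: 158.16 + 7334.25 = 7492.41 s → 2.08 hours.

2.08 hours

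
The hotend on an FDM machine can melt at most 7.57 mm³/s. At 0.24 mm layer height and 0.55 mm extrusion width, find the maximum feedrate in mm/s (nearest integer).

Bead cross-section: 0.24 × 0.55 → 0.132 mm².
v_max = Q/A = 7.57/0.132 = 57.35 mm/s → 57 mm/s.

57 mm/s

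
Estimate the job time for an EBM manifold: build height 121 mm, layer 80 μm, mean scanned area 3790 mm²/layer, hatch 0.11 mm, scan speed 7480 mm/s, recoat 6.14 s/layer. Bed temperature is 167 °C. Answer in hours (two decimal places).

Number of layers: 121 / 0.08 → 1513 (rounded up).
Per-layer scan distance = 3790 / 0.11 = 34454.5 mm.
Beam time per layer = 34454.5 / 7480 = 4.6062 s.
Per-layer time: 4.6062 + 6.14 → 10.7462 s.
1513 layers × 10.7462 s/layer = 16259.0006 s, i.e. 4.52 hours.

4.52 hours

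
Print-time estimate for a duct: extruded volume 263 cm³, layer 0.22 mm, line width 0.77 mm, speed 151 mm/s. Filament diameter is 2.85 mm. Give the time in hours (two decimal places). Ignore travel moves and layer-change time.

2.86 hours

Bead cross-section = 0.22 × 0.77 = 0.1694 mm².
Toolpath length = 263 cm³ / 0.1694 mm² = 263000 / 0.1694 = 1552538.4 mm.
Time extruding = 1552538.4 / 151, so 10281.7 s.
That's 10281.7 s → 2.86 hours.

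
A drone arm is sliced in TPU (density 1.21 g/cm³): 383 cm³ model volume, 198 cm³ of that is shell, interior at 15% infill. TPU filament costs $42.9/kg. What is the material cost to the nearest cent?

Infill region: 383 − 198 → 185 cm³.
Infill deposited = 0.15 × 185, so 27.75 cm³.
Total printed volume = 198 + 27.75 = 225.75 cm³.
Mass = 225.75 × 1.21 = 273.1575 g.
Cost = 273.1575 g / 1000 × $42.9/kg = $11.72.

$11.72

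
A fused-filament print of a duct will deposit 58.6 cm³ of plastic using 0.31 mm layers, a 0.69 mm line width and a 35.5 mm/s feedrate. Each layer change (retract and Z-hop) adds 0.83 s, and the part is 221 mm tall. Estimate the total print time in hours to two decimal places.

2.31 hours

Extrusion cross-section: 0.31 × 0.69 → 0.2139 mm².
Path length: 58600 mm³ / 0.2139 mm² → 273959.8 mm.
Time extruding: 273959.8 / 35.5 → 7717.2 s.
Layers = ⌈221/0.31⌉ = 713.
Z-hop total: 713 × 0.83 → 591.79 s.
Total = 7717.2 + 591.79 = 8308.99 s = 2.31 hours.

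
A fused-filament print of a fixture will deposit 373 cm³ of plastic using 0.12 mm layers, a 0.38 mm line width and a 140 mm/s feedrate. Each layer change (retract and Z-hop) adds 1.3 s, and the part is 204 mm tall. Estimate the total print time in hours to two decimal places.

16.84 hours

Bead cross-section: 0.12 × 0.38 → 0.0456 mm².
Total extruded path = 373000/0.0456 = 8179824.6 mm.
Extrusion time = 8179824.6 / 140 = 58427.3 s.
Layers = ⌈204/0.12⌉ = 1700.
Non-print overhead: 1700 × 1.3 → 2210 s.
Altogether 58427.3 + 2210 = 60637.3 s, i.e. 16.84 hours.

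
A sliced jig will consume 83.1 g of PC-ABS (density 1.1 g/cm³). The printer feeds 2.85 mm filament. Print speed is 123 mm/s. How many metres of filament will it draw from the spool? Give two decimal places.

Volume = 83.1 g / 1.1 g·cm⁻³ = 75.5455 cm³ = 75545.5 mm³.
Filament cross-section = π × (2.85/2)² = 6.3794 mm².
Length = 75545.5 / 6.3794 = 11842.1 mm = 11.84 m.

11.84 m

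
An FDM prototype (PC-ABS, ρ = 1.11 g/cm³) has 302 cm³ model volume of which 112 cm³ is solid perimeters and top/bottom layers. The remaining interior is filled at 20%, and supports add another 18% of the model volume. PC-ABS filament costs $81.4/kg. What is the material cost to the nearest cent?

$18.46

Volume inside the shell = 302 − 112 = 190 cm³.
Infill deposited = 0.20 × 190, so 38 cm³.
Support = 0.18 × 302 = 54.36 cm³.
Total printed volume = 112 + 38 + 54.36, so 204.36 cm³.
Mass = 204.36 × 1.11 = 226.8396 g.
Cost = 226.8396 g / 1000 × $81.4/kg = $18.46.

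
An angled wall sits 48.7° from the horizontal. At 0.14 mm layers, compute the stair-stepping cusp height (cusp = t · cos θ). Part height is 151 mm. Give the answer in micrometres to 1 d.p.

Cusp = layer height × cos(48.7°) = 0.14 × 0.6600 = 0.0924 mm = 92.4 μm.

92.4 μm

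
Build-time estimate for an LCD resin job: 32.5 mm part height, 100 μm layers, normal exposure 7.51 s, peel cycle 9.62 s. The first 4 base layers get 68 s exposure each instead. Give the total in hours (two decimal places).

1.61 hours

Number of layers: 32.5 / 0.1 → 325 (rounded up).
Bottom layers = 4 × (68 + 9.62) = 310.48 s.
Normal layers = 321 × (7.51 + 9.62), so 5498.73 s.
Total = 310.48 + 5498.73 = 5809.21 s = 1.61 hours.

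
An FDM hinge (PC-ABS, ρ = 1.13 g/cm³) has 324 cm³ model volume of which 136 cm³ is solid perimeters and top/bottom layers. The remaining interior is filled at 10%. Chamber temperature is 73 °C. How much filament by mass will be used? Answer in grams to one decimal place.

Infill region = 324 − 136, so 188 cm³.
Infill deposited = 0.10 × 188, so 18.8 cm³.
Deposited volume = 136 + 18.8 = 154.8 cm³.
Mass: 154.8 × 1.13 → 174.924 g.

174.9 g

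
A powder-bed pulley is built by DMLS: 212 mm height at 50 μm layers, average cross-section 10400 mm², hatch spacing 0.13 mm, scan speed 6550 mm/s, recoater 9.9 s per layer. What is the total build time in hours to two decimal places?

26.05 hours

Layer count = ceil(212 / 0.05) = 4240.
Hatch length per layer: 10400 / 0.13 → 80000 mm.
Per-layer scan time: 80000 / 6550 → 12.2137 s.
Time per layer = 12.2137 + 9.9, so 22.1137 s.
4240 layers × 22.1137 s/layer = 93762.088 s, i.e. 26.05 hours.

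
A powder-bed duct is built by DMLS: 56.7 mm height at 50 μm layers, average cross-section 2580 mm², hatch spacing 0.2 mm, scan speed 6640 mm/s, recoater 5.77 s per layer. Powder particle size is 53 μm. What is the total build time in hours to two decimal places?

2.43 hours

Layer count = ceil(56.7 / 0.05) = 1134.
Hatch length per layer: 2580 / 0.2 → 12900 mm.
Laser time per layer = 12900 / 6640 = 1.9428 s.
Per-layer time: 1.9428 + 5.77 → 7.7128 s.
Build time = 1134 × 7.7128 = 8746.3152 s = 2.43 hours.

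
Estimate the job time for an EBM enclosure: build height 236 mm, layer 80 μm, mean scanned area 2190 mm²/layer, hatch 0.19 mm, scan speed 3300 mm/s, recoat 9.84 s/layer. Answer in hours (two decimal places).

Layer count = ceil(236 / 0.08) = 2950.
Hatch length per layer = 2190 / 0.19, so 11526.3 mm.
Beam time per layer = 11526.3 / 3300 = 3.4928 s.
Per-layer time = 3.4928 + 9.84, so 13.3328 s.
2950 layers × 13.3328 s/layer = 39331.76 s, i.e. 10.93 hours.

10.93 hours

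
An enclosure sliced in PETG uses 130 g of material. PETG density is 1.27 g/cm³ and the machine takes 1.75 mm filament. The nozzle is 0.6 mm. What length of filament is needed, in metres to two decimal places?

Volume = 130 g / 1.27 g·cm⁻³ = 102.3622 cm³ = 102362.2 mm³.
Filament cross-section = π × (1.75/2)² = 2.4053 mm².
Length = 102362.2 / 2.4053 = 42556.94 mm = 42.56 m.

42.56 m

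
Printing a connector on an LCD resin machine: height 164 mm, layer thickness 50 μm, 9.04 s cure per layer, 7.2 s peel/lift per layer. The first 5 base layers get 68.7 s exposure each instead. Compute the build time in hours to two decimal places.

Layer count = ceil(164 / 0.05) = 3280.
Base layers = 5 × (68.7 + 7.2), so 379.5 s.
Normal layers = 3275 × (9.04 + 7.2) = 53186 s.
Sum: 379.5 + 53186 = 53565.5 s → 14.88 hours.

14.88 hours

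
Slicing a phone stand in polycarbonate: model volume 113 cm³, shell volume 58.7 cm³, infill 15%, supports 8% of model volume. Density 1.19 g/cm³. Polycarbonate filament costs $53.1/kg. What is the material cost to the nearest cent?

Infill region: 113 − 58.7 → 54.3 cm³.
Deposited infill: 0.15 × 54.3 → 8.145 cm³.
Support: 0.08 × 113 → 9.04 cm³.
Total printed volume = 58.7 + 8.145 + 9.04, so 75.885 cm³.
Mass: 75.885 × 1.19 → 90.30315 g.
At $53.1/kg: 90.30315/1000 × 53.1 = $4.80.

$4.80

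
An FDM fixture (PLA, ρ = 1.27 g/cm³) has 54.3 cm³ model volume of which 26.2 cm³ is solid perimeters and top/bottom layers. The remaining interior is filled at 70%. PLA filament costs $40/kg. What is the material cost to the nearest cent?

Infill region = 54.3 − 26.2 = 28.1 cm³.
Deposited infill: 0.70 × 28.1 → 19.67 cm³.
Deposited volume: 26.2 + 19.67 → 45.87 cm³.
Mass = 45.87 × 1.27, so 58.2549 g.
At $40/kg: 58.2549/1000 × 40 = $2.33.

$2.33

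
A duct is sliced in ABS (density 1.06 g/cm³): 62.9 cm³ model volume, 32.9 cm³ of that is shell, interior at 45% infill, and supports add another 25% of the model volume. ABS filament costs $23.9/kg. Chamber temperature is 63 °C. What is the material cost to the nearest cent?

Infill region = 62.9 − 32.9, so 30 cm³.
Infill volume = 0.45 × 30, so 13.5 cm³.
Support = 0.25 × 62.9 = 15.725 cm³.
Deposited volume: 32.9 + 13.5 + 15.725 → 62.125 cm³.
Mass = 62.125 × 1.06 = 65.8525 g.
Cost = 65.8525 g / 1000 × $23.9/kg = $1.57.

$1.57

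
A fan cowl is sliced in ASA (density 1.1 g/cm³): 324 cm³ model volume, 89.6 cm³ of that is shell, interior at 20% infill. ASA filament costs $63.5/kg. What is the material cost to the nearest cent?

$9.53

Interior volume = 324 − 89.6, so 234.4 cm³.
Infill deposited = 0.20 × 234.4 = 46.88 cm³.
Total extruded = 89.6 + 46.88 = 136.48 cm³.
Mass = 136.48 × 1.1, so 150.128 g.
Cost = 150.128 g / 1000 × $63.5/kg = $9.53.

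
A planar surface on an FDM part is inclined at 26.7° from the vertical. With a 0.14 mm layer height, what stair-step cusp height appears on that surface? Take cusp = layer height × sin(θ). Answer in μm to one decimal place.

62.9 μm

h_c = t·sin θ = 0.14 × 0.4493 = 0.062902 mm (62.9 μm).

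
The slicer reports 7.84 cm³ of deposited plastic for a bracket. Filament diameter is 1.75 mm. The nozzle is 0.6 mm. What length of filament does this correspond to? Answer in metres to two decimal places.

Filament cross-section = π × (1.75/2)² = 2.4053 mm².
L = 7840 mm³ / 2.4053 mm² = 3259.47 mm, i.e. 3.26 m.

3.26 m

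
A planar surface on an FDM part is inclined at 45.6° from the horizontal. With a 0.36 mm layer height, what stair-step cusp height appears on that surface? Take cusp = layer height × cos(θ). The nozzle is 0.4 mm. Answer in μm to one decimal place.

251.9 μm

Cusp = layer height × cos(45.6°) = 0.36 × 0.6997 = 0.251892 mm = 251.9 μm.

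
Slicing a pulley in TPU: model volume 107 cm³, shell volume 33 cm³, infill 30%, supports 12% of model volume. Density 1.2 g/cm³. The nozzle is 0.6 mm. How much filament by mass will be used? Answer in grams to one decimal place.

Interior volume = 107 − 33, so 74 cm³.
Deposited infill: 0.30 × 74 → 22.2 cm³.
Support = 0.12 × 107 = 12.84 cm³.
Total extruded = 33 + 22.2 + 12.84, so 68.04 cm³.
Mass: 68.04 × 1.2 → 81.648 g.

81.6 g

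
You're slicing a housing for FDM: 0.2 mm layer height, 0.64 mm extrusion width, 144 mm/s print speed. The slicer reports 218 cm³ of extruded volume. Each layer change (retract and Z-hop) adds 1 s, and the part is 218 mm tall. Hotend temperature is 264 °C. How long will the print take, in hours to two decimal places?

Line area = 0.2 × 0.64 = 0.128 mm².
Path length: 218000 mm³ / 0.128 mm² → 1703125 mm.
Time extruding = 1703125 / 144, so 11827.3 s.
Layers = ⌈218/0.2⌉ = 1090.
Layer-change overhead: 1090 × 1 → 1090 s.
Altogether 11827.3 + 1090 = 12917.3 s, i.e. 3.59 hours.

3.59 hours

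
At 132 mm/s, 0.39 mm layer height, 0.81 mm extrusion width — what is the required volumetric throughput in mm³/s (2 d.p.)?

41.70

Bead cross-section = 0.39 × 0.81, so 0.3159 mm².
Q = v·A = 132 × 0.3159 = 41.70 mm³/s.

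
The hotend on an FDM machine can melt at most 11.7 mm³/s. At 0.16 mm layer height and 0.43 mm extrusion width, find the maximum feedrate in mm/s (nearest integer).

A: 0.16 × 0.43 → 0.0688 mm².
Max speed = 11.7 / 0.0688 = 170.06 ≈ 170 mm/s.

170 mm/s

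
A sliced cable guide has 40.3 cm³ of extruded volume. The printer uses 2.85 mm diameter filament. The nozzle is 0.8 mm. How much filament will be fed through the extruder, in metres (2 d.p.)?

Filament cross-section = π × (2.85/2)² = 6.3794 mm².
Length = 40.3 cm³ / 6.3794 mm² = 40300 / 6.3794 = 6317.21 mm = 6.32 m.

6.32 m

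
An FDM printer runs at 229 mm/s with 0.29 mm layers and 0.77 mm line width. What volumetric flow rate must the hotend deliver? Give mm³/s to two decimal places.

51.14

Extrusion cross-section: 0.29 × 0.77 → 0.2233 mm².
Volumetric flow = 229 × 0.2233 = 51.14 mm³/s.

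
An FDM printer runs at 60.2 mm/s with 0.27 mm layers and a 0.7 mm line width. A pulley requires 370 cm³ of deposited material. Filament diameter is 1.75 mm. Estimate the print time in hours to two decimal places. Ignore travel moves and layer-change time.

9.03 hours

Line area = 0.27 × 0.7 = 0.189 mm².
Total extruded path = 370000/0.189 = 1957672 mm.
Extrusion time = 1957672 / 60.2 = 32519.5 s.
32519.5 s = 9.03 hours.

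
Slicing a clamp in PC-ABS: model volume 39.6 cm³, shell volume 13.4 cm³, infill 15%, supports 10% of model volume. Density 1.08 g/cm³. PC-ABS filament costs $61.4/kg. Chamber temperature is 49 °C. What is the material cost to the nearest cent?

Volume inside the shell = 39.6 − 13.4 = 26.2 cm³.
Infill deposited = 0.15 × 26.2 = 3.93 cm³.
Support: 0.10 × 39.6 → 3.96 cm³.
Deposited volume = 13.4 + 3.93 + 3.96, so 21.29 cm³.
Mass: 21.29 × 1.08 → 22.9932 g.
At $61.4/kg: 22.9932/1000 × 61.4 = $1.41.

$1.41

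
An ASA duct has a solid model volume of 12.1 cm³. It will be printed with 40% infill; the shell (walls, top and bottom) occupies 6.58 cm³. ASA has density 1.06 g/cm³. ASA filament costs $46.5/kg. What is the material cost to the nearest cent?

$0.43

Volume inside the shell = 12.1 − 6.58 = 5.52 cm³.
Deposited infill = 0.40 × 5.52, so 2.208 cm³.
Total printed volume: 6.58 + 2.208 → 8.788 cm³.
Mass = 8.788 × 1.06, so 9.31528 g.
At $46.5/kg: 9.31528/1000 × 46.5 = $0.43.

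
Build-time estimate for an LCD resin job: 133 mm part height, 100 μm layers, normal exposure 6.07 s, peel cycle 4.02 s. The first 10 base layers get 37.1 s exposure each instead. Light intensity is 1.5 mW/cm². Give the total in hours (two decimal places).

Layers = ⌈133/0.1⌉ = 1330.
Bottom layers: 10 × (37.1 + 4.02) → 411.2 s.
Normal layers = 1320 × (6.07 + 4.02), so 13318.8 s.
Total = 411.2 + 13318.8 = 13730 s = 3.81 hours.

3.81 hours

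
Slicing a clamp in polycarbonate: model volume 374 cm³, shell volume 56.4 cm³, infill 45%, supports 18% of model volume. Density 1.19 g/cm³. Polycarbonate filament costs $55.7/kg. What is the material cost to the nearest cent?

$17.67

Volume inside the shell = 374 − 56.4 = 317.6 cm³.
Deposited infill = 0.45 × 317.6 = 142.92 cm³.
Support = 0.18 × 374 = 67.32 cm³.
Deposited volume = 56.4 + 142.92 + 67.32, so 266.64 cm³.
Mass: 266.64 × 1.19 → 317.3016 g.
Cost = 317.3016 g / 1000 × $55.7/kg = $17.67.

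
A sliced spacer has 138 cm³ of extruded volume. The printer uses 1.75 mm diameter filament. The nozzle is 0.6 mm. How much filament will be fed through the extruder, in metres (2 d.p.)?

57.37 m

Filament cross-section = π × (1.75/2)² = 2.4053 mm².
L = 138000 mm³ / 2.4053 mm² = 57373.3 mm, i.e. 57.37 m.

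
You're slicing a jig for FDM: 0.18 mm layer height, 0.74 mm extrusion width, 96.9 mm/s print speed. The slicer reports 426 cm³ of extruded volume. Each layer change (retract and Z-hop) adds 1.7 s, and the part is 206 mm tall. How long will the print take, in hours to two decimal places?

Bead cross-section = 0.18 × 0.74, so 0.1332 mm².
Path length: 426000 mm³ / 0.1332 mm² → 3198198.2 mm.
Extrusion time = 3198198.2 / 96.9, so 33005.1 s.
Number of layers: 206 / 0.18 → 1145 (rounded up).
Non-print overhead = 1145 × 1.7, so 1946.5 s.
Total = 33005.1 + 1946.5 = 34951.6 s = 9.71 hours.

9.71 hours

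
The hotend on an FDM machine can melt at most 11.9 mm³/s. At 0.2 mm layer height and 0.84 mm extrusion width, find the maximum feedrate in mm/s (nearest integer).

Bead cross-section = 0.2 × 0.84, so 0.168 mm².
v_max = Q/A = 11.9/0.168 = 70.83 mm/s → 71 mm/s.

71 mm/s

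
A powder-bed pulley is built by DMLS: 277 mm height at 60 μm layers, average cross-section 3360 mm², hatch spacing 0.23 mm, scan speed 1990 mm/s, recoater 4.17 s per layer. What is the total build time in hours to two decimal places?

14.76 hours

Layers = ⌈277/0.06⌉ = 4617.
Per-layer scan distance: 3360 / 0.23 → 14608.7 mm.
Scan time per layer = 14608.7 / 1990, so 7.3411 s.
Time per layer: 7.3411 + 4.17 → 11.5111 s.
Total: 4617 × 11.5111 s = 53146.7487 s → 14.76 hours.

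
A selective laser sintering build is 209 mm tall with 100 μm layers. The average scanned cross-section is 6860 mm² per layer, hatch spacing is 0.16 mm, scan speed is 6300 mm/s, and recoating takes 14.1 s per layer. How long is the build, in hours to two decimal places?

12.14 hours

Layers = ⌈209/0.1⌉ = 2090.
Per-layer scan distance = 6860 / 0.16 = 42875 mm.
Scan time per layer = 42875 / 6300 = 6.8056 s.
Time per layer = 6.8056 + 14.1 = 20.9056 s.
Total: 2090 × 20.9056 s = 43692.704 s → 12.14 hours.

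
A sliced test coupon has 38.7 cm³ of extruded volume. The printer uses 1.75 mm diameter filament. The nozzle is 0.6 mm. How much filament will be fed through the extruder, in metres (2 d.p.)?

Filament cross-section = π × (1.75/2)² = 2.4053 mm².
L = 38700 mm³ / 2.4053 mm² = 16089.47 mm, i.e. 16.09 m.

16.09 m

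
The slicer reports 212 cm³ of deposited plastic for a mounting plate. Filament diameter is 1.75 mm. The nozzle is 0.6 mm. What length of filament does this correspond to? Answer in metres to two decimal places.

Cross-section of 1.75 mm filament: π·(1.75/2)² = 2.4053 mm².
L = 212000 mm³ / 2.4053 mm² = 88138.69 mm, i.e. 88.14 m.

88.14 m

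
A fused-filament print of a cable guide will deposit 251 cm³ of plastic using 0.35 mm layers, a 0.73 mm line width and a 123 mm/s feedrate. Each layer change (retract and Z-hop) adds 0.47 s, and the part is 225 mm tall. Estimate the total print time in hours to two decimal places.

Extrusion cross-section = 0.35 × 0.73, so 0.2555 mm².
Toolpath length = 251 cm³ / 0.2555 mm² = 251000 / 0.2555 = 982387.5 mm.
Extrusion time = 982387.5 / 123 = 7986.9 s.
Layer count = ceil(225 / 0.35) = 643.
Z-hop total = 643 × 0.47 = 302.21 s.
Altogether 7986.9 + 302.21 = 8289.11 s, i.e. 2.30 hours.

2.30 hours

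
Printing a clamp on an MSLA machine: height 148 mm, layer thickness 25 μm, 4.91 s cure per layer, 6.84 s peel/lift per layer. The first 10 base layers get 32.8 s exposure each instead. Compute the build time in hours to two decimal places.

Layer count = ceil(148 / 0.025) = 5920.
Bottom layers: 10 × (32.8 + 6.84) → 396.4 s.
Remaining layers = 5910 × (4.91 + 6.84), so 69442.5 s.
Total = 396.4 + 69442.5 = 69838.9 s = 19.40 hours.

19.40 hours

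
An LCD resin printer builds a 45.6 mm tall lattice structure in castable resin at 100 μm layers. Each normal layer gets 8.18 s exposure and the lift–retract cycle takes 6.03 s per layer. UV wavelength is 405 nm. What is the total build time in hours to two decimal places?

1.80 hours

Layers = ⌈45.6/0.1⌉ = 456.
Each layer takes = 8.18 + 6.03, so 14.21 s.
Total = 456 × 14.21 = 6479.76 s = 1.80 hours.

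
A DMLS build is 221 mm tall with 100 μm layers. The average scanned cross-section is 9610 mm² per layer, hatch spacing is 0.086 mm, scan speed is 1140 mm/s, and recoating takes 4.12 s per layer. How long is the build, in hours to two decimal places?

Layer count = ceil(221 / 0.1) = 2210.
Per-layer scan distance = 9610 / 0.086, so 111744.2 mm.
Per-layer scan time: 111744.2 / 1140 → 98.0212 s.
Layer cycle: 98.0212 + 4.12 → 102.1412 s.
Build time = 2210 × 102.1412 = 225732.052 s = 62.70 hours.

62.70 hours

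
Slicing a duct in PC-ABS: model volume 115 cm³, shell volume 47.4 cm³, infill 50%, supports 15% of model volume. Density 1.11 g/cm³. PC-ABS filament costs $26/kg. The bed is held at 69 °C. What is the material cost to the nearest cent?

Volume inside the shell: 115 − 47.4 → 67.6 cm³.
Infill deposited = 0.50 × 67.6, so 33.8 cm³.
Support = 0.15 × 115 = 17.25 cm³.
Deposited volume = 47.4 + 33.8 + 17.25, so 98.45 cm³.
Mass: 98.45 × 1.11 → 109.2795 g.
Cost = 109.2795 g / 1000 × $26/kg = $2.84.

$2.84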